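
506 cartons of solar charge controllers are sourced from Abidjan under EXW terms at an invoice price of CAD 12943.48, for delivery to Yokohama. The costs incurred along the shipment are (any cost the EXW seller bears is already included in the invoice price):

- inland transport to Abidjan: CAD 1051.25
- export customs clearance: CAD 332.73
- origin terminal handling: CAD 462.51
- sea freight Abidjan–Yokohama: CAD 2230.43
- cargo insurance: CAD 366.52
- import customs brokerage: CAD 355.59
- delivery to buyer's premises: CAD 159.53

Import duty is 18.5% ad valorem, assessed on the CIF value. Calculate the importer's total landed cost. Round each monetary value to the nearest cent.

Total landed cost: CAD 21118.62

EXW: the seller makes goods available at their premises; the buyer bears all onward costs.
CIF value = EXW price + inland to port + export clearance + origin terminal + freight + insurance = 12943.48 + 1051.25 + 332.73 + 462.51 + 2230.43 + 366.52 = 17386.92
Import duty = 17386.92 × 18.5% = 3216.58
Buyer bears: inland to port 1051.25 + export clearance 332.73 + origin terminal 462.51 + freight 2230.43 + insurance 366.52 + brokerage 355.59 + delivery 159.53 + duty 3216.58 = 8175.14
Landed cost = invoice 12943.48 + 8175.14 = 21118.62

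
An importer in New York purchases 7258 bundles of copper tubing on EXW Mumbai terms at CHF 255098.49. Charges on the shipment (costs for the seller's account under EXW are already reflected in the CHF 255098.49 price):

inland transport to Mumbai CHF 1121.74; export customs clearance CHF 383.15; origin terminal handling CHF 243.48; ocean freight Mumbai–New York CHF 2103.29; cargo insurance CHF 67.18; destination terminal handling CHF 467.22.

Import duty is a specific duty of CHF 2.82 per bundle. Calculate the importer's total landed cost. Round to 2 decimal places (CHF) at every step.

Total landed cost: CHF 279952.11

EXW: the seller makes goods available at their premises; the buyer bears all onward costs.
CIF value = EXW price + inland to port + export clearance + origin terminal + freight + insurance = 255098.49 + 1121.74 + 383.15 + 243.48 + 2103.29 + 67.18 = 259017.33
Import duty = 7258 × 2.82 = 20467.56
Buyer bears: inland to port 1121.74 + export clearance 383.15 + origin terminal 243.48 + freight 2103.29 + insurance 67.18 + destination terminal 467.22 + duty 20467.56 = 24853.62
Landed cost = invoice 255098.49 + 24853.62 = 279952.11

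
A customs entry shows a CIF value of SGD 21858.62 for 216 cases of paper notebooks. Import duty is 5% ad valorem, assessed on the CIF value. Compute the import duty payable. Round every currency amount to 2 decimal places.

Import duty: SGD 1092.93

Import duty = 21858.62 × 5% = 1092.93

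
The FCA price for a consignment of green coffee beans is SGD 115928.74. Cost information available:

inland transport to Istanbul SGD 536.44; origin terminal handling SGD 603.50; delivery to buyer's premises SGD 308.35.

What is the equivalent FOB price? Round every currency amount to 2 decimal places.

Not relevant to the conversion: inland to port — on the seller under both FCA and FOB; already in the FCA price and stays in the FOB price. delivery — on the buyer under both terms; not part of either seller's price.
From FCA to FOB, the seller additionally bears: origin terminal.
FOB price = 115928.74 + 603.50 = 116532.24

FOB price: SGD 116532.24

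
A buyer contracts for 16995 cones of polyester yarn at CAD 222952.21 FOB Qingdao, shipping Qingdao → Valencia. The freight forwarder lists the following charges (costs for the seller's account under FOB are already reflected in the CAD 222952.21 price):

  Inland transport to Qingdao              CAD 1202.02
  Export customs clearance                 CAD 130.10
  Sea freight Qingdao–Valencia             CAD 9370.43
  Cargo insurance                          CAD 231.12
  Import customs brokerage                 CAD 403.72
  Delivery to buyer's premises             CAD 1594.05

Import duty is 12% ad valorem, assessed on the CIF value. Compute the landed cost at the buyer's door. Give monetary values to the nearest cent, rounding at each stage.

Total landed cost: CAD 262457.98

FOB: the seller bears costs until goods are on board at the origin port; the buyer bears freight, insurance and all costs thereafter.
Already in the invoice (seller's account under FOB): inland to port, export clearance — exclude.
CIF value = FOB price + freight + insurance = 222952.21 + 9370.43 + 231.12 = 232553.76
Import duty = 232553.76 × 12% = 27906.45
Buyer bears: freight 9370.43 + insurance 231.12 + brokerage 403.72 + delivery 1594.05 + duty 27906.45 = 39505.77
Landed cost = invoice 222952.21 + 39505.77 = 262457.98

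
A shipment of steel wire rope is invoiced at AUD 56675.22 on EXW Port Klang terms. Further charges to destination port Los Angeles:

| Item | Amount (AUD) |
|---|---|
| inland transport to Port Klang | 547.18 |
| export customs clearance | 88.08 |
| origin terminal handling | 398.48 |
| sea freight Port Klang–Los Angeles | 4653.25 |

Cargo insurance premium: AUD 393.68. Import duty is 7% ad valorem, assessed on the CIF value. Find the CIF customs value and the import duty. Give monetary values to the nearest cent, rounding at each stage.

CIF = EXW price + pre-shipment costs + freight + insurance
CIF = 56675.22 + 547.18 + 88.08 + 398.48 + 4653.25 + 393.68 = 62755.89
Import duty = 62755.89 × 7% = 4392.91

CIF value: AUD 62755.89; import duty: AUD 4392.91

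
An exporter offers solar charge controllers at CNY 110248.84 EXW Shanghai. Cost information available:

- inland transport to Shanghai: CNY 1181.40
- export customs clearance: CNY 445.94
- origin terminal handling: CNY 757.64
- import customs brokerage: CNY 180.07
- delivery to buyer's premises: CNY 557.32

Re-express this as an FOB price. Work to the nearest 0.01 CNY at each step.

FOB price: CNY 112633.82

Not relevant to the conversion: delivery, brokerage — on the buyer under both terms; not part of either seller's price.
From EXW to FOB, the seller additionally bears: inland to port, export clearance, origin terminal.
FOB price = 110248.84 + 1181.40 + 445.94 + 757.64 = 112633.82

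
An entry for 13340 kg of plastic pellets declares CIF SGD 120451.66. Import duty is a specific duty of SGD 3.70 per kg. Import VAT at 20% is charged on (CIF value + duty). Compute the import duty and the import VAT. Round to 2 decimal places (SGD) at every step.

Import duty = 13340 × 3.70 = 49358.00
VAT base = CIF + duty = 120451.66 + 49358.00 = 169809.66
Import VAT = 169809.66 × 20% = 33961.93

Import duty: SGD 49358.00; import VAT: SGD 33961.93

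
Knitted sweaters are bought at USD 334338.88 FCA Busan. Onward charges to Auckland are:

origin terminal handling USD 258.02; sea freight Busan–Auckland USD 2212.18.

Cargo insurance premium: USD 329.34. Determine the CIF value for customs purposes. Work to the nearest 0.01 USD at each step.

CIF = FCA price + pre-shipment costs + freight + insurance
CIF = 334338.88 + 258.02 + 2212.18 + 329.34 = 337138.42

CIF value: USD 337138.42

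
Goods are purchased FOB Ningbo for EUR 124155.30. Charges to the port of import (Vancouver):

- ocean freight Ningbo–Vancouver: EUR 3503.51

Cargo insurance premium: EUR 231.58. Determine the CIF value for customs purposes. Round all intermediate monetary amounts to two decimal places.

CIF value: EUR 127890.39

CIF = FOB price + freight + insurance
CIF = 124155.30 + 3503.51 + 231.58 = 127890.39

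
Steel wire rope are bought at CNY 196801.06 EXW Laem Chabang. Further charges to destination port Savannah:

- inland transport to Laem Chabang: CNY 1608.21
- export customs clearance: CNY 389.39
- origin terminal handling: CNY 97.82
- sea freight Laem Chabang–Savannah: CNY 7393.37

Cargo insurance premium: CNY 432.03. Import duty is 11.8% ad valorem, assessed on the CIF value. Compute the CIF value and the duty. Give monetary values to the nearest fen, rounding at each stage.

CIF = EXW price + pre-shipment costs + freight + insurance
CIF = 196801.06 + 1608.21 + 389.39 + 97.82 + 7393.37 + 432.03 = 206721.88
Import duty = 206721.88 × 11.8% = 24393.18

CIF value: CNY 206721.88; import duty: CNY 24393.18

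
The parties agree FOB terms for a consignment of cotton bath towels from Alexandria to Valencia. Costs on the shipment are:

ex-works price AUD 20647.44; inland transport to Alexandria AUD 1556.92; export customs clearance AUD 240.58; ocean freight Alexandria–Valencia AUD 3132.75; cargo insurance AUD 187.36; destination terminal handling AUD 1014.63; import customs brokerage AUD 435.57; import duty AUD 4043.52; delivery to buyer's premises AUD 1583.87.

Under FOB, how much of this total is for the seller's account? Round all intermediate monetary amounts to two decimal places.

FOB: the seller bears costs until goods are on board at the origin port; the buyer bears freight, insurance and all costs thereafter.
Seller's account: goods 20647.44 + inland to port 1556.92 + export clearance 240.58 = 22444.94
Buyer's account: freight 3132.75 + insurance 187.36 + destination terminal 1014.63 + brokerage 435.57 + duty 4043.52 + delivery 1583.87 = 10397.70

Seller's account: AUD 22444.94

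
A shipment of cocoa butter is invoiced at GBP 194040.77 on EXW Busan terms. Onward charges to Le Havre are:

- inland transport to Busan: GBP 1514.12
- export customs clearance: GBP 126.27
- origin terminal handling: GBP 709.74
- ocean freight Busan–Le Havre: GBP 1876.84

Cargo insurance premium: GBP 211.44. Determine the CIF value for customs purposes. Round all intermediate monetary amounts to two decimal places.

CIF = EXW price + pre-shipment costs + freight + insurance
CIF = 194040.77 + 1514.12 + 126.27 + 709.74 + 1876.84 + 211.44 = 198479.18

CIF value: GBP 198479.18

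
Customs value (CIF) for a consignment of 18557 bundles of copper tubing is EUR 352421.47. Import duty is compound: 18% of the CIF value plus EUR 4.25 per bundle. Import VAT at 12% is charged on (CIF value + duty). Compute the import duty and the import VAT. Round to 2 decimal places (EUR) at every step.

Import duty: EUR 142303.11; import VAT: EUR 59366.95

Ad valorem component: 352421.47 × 18% = 63435.86
Specific component: 18557 × 4.25 = 78867.25
Import duty = 63435.86 + 78867.25 = 142303.11
VAT base = CIF + duty = 352421.47 + 142303.11 = 494724.58
Import VAT = 494724.58 × 12% = 59366.95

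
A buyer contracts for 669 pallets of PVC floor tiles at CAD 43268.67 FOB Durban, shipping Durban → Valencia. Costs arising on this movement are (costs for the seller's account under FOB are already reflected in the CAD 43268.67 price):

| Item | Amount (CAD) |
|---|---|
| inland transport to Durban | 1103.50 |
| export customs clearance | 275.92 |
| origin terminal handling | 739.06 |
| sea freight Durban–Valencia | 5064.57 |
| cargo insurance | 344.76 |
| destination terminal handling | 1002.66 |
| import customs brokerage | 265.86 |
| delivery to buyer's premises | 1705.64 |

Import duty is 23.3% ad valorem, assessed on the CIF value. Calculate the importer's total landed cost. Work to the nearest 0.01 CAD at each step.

Total landed cost: CAD 62994.13

FOB: the seller bears costs until goods are on board at the origin port; the buyer bears freight, insurance and all costs thereafter.
Already in the invoice (seller's account under FOB): inland to port, export clearance, origin terminal — exclude.
CIF value = FOB price + freight + insurance = 43268.67 + 5064.57 + 344.76 = 48678.00
Import duty = 48678.00 × 23.3% = 11341.97
Buyer bears: freight 5064.57 + insurance 344.76 + destination terminal 1002.66 + brokerage 265.86 + delivery 1705.64 + duty 11341.97 = 19725.46
Landed cost = invoice 43268.67 + 19725.46 = 62994.13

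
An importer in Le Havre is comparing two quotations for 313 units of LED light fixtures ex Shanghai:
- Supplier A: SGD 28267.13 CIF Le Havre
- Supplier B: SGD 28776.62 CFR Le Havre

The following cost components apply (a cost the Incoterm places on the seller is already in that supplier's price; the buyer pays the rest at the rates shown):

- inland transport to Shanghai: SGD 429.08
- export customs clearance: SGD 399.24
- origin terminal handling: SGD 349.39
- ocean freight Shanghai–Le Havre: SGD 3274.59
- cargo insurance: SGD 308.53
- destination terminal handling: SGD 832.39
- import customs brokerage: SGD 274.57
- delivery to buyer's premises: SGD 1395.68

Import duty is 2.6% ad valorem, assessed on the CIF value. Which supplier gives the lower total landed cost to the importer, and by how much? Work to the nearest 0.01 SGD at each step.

Supplier A is cheaper by SGD 839.28

Supplier A (CIF):
The CIF price already equals the CIF value: 28267.13
Import duty = 28267.13 × 2.6% = 734.95
Buyer bears (A): 832.39 + 274.57 + 1395.68 = 2502.64
Landed cost (A) = invoice 28267.13 + 2502.64 + duty 734.95 = 31504.72
Supplier B (CFR):
CIF value = CFR price + insurance = 28776.62 + 308.53 = 29085.15
Import duty = 29085.15 × 2.6% = 756.21
Buyer bears (B): 308.53 + 832.39 + 274.57 + 1395.68 = 2811.17
Landed cost (B) = invoice 28776.62 + 2811.17 + duty 756.21 = 32344.00
Difference = |31504.72 − 32344.00| = 839.28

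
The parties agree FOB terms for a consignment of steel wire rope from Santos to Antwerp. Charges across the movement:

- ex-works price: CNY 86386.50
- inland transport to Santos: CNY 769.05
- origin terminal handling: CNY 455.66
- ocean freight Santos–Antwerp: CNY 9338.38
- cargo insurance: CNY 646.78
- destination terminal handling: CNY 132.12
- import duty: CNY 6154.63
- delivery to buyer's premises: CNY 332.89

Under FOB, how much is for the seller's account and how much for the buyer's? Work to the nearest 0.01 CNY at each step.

Seller: CNY 87611.21; buyer: CNY 16604.80

FOB: the seller bears costs until goods are on board at the origin port; the buyer bears freight, insurance and all costs thereafter.
Seller's account: goods 86386.50 + inland to port 769.05 + origin terminal 455.66 = 87611.21
Buyer's account: freight 9338.38 + insurance 646.78 + destination terminal 132.12 + duty 6154.63 + delivery 332.89 = 16604.80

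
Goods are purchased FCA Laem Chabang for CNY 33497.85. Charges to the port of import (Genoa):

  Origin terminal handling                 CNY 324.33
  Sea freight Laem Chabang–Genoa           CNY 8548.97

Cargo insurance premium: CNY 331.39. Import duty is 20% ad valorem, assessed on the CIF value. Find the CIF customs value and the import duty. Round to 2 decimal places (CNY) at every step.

CIF value: CNY 42702.54; import duty: CNY 8540.51

CIF = FCA price + pre-shipment costs + freight + insurance
CIF = 33497.85 + 324.33 + 8548.97 + 331.39 = 42702.54
Import duty = 42702.54 × 20% = 8540.51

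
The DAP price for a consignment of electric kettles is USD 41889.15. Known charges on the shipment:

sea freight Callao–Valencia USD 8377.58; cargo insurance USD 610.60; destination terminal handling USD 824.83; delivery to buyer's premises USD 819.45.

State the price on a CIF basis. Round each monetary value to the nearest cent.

CIF price: USD 40244.87

Not relevant to the conversion: insurance, freight — on the seller under both DAP and CIF; already in the DAP price and stays in the CIF price.
From DAP to CIF, the seller no longer bears: destination terminal, delivery.
CIF price = 41889.15 − 824.83 − 819.45 = 40244.87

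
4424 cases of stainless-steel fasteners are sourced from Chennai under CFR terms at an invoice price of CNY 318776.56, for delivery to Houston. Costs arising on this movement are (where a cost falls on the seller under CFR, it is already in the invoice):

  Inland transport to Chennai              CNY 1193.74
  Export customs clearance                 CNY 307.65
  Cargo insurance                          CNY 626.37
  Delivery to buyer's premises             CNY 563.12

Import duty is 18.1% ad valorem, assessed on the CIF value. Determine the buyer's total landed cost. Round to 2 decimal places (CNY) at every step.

CFR: the seller pays costs through ocean freight to the destination port, but not insurance.
Already in the invoice (seller's account under CFR): inland to port, export clearance — exclude.
CIF value = CFR price + insurance = 318776.56 + 626.37 = 319402.93
Import duty = 319402.93 × 18.1% = 57811.93
Buyer bears: insurance 626.37 + delivery 563.12 + duty 57811.93 = 59001.42
Landed cost = invoice 318776.56 + 59001.42 = 377777.98

Total landed cost: CNY 377777.98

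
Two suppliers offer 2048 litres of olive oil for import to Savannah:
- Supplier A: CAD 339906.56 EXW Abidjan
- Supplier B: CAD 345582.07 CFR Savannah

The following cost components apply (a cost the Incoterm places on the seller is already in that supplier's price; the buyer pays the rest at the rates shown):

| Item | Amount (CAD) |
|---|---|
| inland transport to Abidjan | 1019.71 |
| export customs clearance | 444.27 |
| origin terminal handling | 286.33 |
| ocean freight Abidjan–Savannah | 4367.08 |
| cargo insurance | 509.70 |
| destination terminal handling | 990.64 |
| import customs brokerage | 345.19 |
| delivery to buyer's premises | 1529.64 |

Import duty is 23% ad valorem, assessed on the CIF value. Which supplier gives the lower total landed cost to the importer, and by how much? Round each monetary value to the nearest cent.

Supplier B is cheaper by CAD 543.51

Supplier A (EXW):
CIF value = EXW price + inland to port + export clearance + origin terminal + freight + insurance = 339906.56 + 1019.71 + 444.27 + 286.33 + 4367.08 + 509.70 = 346533.65
Import duty = 346533.65 × 23% = 79702.74
Buyer bears (A): 1019.71 + 444.27 + 286.33 + 4367.08 + 509.70 + 990.64 + 345.19 + 1529.64 = 9492.56
Landed cost (A) = invoice 339906.56 + 9492.56 + duty 79702.74 = 429101.86
Supplier B (CFR):
CIF value = CFR price + insurance = 345582.07 + 509.70 = 346091.77
Import duty = 346091.77 × 23% = 79601.11
Buyer bears (B): 509.70 + 990.64 + 345.19 + 1529.64 = 3375.17
Landed cost (B) = invoice 345582.07 + 3375.17 + duty 79601.11 = 428558.35
Difference = |429101.86 − 428558.35| = 543.51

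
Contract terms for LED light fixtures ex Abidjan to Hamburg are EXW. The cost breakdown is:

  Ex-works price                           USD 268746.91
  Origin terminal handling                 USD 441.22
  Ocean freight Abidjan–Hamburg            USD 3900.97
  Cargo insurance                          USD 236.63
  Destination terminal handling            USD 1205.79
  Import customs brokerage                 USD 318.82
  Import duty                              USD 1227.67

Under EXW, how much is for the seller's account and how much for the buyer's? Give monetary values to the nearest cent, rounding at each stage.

EXW: the seller makes goods available at their premises; the buyer bears all onward costs.
Seller's account: goods 268746.91 = 268746.91
Buyer's account: origin terminal 441.22 + freight 3900.97 + insurance 236.63 + destination terminal 1205.79 + brokerage 318.82 + duty 1227.67 = 7331.10

Seller: USD 268746.91; buyer: USD 7331.10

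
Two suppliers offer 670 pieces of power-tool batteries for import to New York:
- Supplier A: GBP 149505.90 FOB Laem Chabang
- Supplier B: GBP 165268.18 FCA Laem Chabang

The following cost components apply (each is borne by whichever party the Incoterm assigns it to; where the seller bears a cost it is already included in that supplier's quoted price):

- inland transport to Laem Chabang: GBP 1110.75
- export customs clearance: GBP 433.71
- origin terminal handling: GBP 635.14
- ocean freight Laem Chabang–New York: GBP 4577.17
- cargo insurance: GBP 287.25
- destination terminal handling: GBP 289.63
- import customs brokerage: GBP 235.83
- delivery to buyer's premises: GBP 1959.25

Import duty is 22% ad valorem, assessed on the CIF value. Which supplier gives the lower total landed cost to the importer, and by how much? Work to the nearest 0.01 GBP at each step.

Supplier A is cheaper by GBP 20004.85

Supplier A (FOB):
CIF value = FOB price + freight + insurance = 149505.90 + 4577.17 + 287.25 = 154370.32
Import duty = 154370.32 × 22% = 33961.47
Buyer bears (A): 4577.17 + 287.25 + 289.63 + 235.83 + 1959.25 = 7349.13
Landed cost (A) = invoice 149505.90 + 7349.13 + duty 33961.47 = 190816.50
Supplier B (FCA):
CIF value = FCA price + origin terminal + freight + insurance = 165268.18 + 635.14 + 4577.17 + 287.25 = 170767.74
Import duty = 170767.74 × 22% = 37568.90
Buyer bears (B): 635.14 + 4577.17 + 287.25 + 289.63 + 235.83 + 1959.25 = 7984.27
Landed cost (B) = invoice 165268.18 + 7984.27 + duty 37568.90 = 210821.35
Difference = |190816.50 − 210821.35| = 20004.85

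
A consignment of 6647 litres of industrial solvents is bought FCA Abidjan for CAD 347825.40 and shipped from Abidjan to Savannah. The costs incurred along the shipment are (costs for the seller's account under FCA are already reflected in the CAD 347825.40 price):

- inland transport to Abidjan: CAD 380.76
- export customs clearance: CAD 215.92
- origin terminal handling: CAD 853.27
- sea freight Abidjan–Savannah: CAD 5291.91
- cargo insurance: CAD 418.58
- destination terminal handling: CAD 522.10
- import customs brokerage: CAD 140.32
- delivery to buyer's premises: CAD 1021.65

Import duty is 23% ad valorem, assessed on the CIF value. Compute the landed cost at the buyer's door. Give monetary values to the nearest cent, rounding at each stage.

FCA: the seller delivers export-cleared goods to the carrier; the buyer bears costs from that point.
Already in the invoice (seller's account under FCA): inland to port, export clearance — exclude.
CIF value = FCA price + origin terminal + freight + insurance = 347825.40 + 853.27 + 5291.91 + 418.58 = 354389.16
Import duty = 354389.16 × 23% = 81509.51
Buyer bears: origin terminal 853.27 + freight 5291.91 + insurance 418.58 + destination terminal 522.10 + brokerage 140.32 + delivery 1021.65 + duty 81509.51 = 89757.34
Landed cost = invoice 347825.40 + 89757.34 = 437582.74

Total landed cost: CAD 437582.74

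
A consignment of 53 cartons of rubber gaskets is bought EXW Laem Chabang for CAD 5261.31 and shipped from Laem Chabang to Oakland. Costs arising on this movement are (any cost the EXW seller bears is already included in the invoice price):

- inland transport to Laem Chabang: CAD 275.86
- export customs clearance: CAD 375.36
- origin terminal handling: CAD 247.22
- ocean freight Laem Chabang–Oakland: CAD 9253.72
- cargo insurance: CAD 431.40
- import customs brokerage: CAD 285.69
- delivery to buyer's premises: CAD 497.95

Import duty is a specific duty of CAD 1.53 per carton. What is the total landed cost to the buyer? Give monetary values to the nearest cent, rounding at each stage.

EXW: the seller makes goods available at their premises; the buyer bears all onward costs.
CIF value = EXW price + inland to port + export clearance + origin terminal + freight + insurance = 5261.31 + 275.86 + 375.36 + 247.22 + 9253.72 + 431.40 = 15844.87
Import duty = 53 × 1.53 = 81.09
Buyer bears: inland to port 275.86 + export clearance 375.36 + origin terminal 247.22 + freight 9253.72 + insurance 431.40 + brokerage 285.69 + delivery 497.95 + duty 81.09 = 11448.29
Landed cost = invoice 5261.31 + 11448.29 = 16709.60

Total landed cost: CAD 16709.60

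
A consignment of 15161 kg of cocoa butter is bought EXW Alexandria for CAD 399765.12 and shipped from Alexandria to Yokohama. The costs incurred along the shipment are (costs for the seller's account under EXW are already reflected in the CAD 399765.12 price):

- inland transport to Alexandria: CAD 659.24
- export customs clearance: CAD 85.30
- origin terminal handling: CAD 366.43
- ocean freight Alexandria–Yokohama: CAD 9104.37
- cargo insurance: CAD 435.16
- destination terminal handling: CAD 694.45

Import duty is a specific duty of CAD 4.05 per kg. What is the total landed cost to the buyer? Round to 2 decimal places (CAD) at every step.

EXW: the seller makes goods available at their premises; the buyer bears all onward costs.
CIF value = EXW price + inland to port + export clearance + origin terminal + freight + insurance = 399765.12 + 659.24 + 85.30 + 366.43 + 9104.37 + 435.16 = 410415.62
Import duty = 15161 × 4.05 = 61402.05
Buyer bears: inland to port 659.24 + export clearance 85.30 + origin terminal 366.43 + freight 9104.37 + insurance 435.16 + destination terminal 694.45 + duty 61402.05 = 72747.00
Landed cost = invoice 399765.12 + 72747.00 = 472512.12

Total landed cost: CAD 472512.12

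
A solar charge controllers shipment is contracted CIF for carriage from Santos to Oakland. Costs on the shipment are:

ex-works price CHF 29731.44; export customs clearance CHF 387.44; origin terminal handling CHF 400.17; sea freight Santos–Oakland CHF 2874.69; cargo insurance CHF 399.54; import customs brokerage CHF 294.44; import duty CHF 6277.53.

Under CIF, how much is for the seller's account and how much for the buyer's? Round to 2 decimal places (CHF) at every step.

CIF: the seller pays costs through ocean freight and marine insurance to the destination port.
Seller's account: goods 29731.44 + export clearance 387.44 + origin terminal 400.17 + freight 2874.69 + insurance 399.54 = 33793.28
Buyer's account: brokerage 294.44 + duty 6277.53 = 6571.97

Seller: CHF 33793.28; buyer: CHF 6571.97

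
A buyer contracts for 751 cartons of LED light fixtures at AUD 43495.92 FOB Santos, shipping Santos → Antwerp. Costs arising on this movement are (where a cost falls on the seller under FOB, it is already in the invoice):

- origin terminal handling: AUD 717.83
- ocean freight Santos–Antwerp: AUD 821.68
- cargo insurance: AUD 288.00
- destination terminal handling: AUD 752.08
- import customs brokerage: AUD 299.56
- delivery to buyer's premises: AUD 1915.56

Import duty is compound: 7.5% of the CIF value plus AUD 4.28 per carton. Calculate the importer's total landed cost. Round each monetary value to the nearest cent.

Total landed cost: AUD 54132.50

FOB: the seller bears costs until goods are on board at the origin port; the buyer bears freight, insurance and all costs thereafter.
Already in the invoice (seller's account under FOB): origin terminal — exclude.
CIF value = FOB price + freight + insurance = 43495.92 + 821.68 + 288.00 = 44605.60
Ad valorem component: 44605.60 × 7.5% = 3345.42
Specific component: 751 × 4.28 = 3214.28
Import duty = 3345.42 + 3214.28 = 6559.70
Buyer bears: freight 821.68 + insurance 288.00 + destination terminal 752.08 + brokerage 299.56 + delivery 1915.56 + duty 6559.70 = 10636.58
Landed cost = invoice 43495.92 + 10636.58 = 54132.50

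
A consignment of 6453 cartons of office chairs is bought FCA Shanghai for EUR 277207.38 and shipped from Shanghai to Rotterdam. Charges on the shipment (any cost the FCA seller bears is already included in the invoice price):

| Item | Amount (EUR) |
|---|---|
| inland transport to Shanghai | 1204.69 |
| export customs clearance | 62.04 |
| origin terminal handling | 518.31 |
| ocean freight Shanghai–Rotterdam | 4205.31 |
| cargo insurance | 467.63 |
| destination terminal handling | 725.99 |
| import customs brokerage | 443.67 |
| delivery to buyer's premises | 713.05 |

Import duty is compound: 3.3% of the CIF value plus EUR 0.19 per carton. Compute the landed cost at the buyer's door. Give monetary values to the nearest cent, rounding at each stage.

FCA: the seller delivers export-cleared goods to the carrier; the buyer bears costs from that point.
Already in the invoice (seller's account under FCA): inland to port, export clearance — exclude.
CIF value = FCA price + origin terminal + freight + insurance = 277207.38 + 518.31 + 4205.31 + 467.63 = 282398.63
Ad valorem component: 282398.63 × 3.3% = 9319.15
Specific component: 6453 × 0.19 = 1226.07
Import duty = 9319.15 + 1226.07 = 10545.22
Buyer bears: origin terminal 518.31 + freight 4205.31 + insurance 467.63 + destination terminal 725.99 + brokerage 443.67 + delivery 713.05 + duty 10545.22 = 17619.18
Landed cost = invoice 277207.38 + 17619.18 = 294826.56

Total landed cost: EUR 294826.56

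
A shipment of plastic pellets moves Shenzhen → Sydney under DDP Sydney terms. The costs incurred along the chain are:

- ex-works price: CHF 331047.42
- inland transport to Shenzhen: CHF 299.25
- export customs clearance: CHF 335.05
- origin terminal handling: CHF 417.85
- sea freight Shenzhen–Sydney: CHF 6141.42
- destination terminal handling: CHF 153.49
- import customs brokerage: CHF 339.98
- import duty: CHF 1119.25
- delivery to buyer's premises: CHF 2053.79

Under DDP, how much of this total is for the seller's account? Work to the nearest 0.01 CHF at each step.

Seller's account: CHF 341907.50

DDP: the seller bears all costs including import duty.
Seller's account: goods 331047.42 + inland to port 299.25 + export clearance 335.05 + origin terminal 417.85 + freight 6141.42 + destination terminal 153.49 + brokerage 339.98 + duty 1119.25 + delivery 2053.79 = 341907.50
Buyer's account: 0.00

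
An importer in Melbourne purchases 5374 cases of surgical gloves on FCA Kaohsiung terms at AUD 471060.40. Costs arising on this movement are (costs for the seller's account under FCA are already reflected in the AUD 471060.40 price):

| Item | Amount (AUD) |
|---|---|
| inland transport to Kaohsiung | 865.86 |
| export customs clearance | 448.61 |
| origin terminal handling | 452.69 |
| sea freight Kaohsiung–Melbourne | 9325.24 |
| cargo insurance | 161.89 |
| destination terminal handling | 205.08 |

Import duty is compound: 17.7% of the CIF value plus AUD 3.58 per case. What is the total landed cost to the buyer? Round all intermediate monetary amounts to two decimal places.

FCA: the seller delivers export-cleared goods to the carrier; the buyer bears costs from that point.
Already in the invoice (seller's account under FCA): inland to port, export clearance — exclude.
CIF value = FCA price + origin terminal + freight + insurance = 471060.40 + 452.69 + 9325.24 + 161.89 = 481000.22
Ad valorem component: 481000.22 × 17.7% = 85137.04
Specific component: 5374 × 3.58 = 19238.92
Import duty = 85137.04 + 19238.92 = 104375.96
Buyer bears: origin terminal 452.69 + freight 9325.24 + insurance 161.89 + destination terminal 205.08 + duty 104375.96 = 114520.86
Landed cost = invoice 471060.40 + 114520.86 = 585581.26

Total landed cost: AUD 585581.26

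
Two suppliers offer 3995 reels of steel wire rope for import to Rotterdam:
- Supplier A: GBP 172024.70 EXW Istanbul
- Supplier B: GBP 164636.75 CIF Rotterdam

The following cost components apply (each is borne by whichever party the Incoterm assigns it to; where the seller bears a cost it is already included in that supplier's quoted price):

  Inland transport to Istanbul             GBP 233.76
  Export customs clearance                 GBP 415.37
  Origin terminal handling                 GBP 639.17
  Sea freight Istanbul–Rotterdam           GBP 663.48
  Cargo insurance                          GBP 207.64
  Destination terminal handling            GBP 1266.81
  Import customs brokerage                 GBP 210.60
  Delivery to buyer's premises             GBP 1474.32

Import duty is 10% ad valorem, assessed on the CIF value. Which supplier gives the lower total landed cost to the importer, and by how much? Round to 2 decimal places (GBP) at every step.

Supplier A (EXW):
CIF value = EXW price + inland to port + export clearance + origin terminal + freight + insurance = 172024.70 + 233.76 + 415.37 + 639.17 + 663.48 + 207.64 = 174184.12
Import duty = 174184.12 × 10% = 17418.41
Buyer bears (A): 233.76 + 415.37 + 639.17 + 663.48 + 207.64 + 1266.81 + 210.60 + 1474.32 = 5111.15
Landed cost (A) = invoice 172024.70 + 5111.15 + duty 17418.41 = 194554.26
Supplier B (CIF):
The CIF price already equals the CIF value: 164636.75
Import duty = 164636.75 × 10% = 16463.68
Buyer bears (B): 1266.81 + 210.60 + 1474.32 = 2951.73
Landed cost (B) = invoice 164636.75 + 2951.73 + duty 16463.68 = 184052.16
Difference = |194554.26 − 184052.16| = 10502.10

Supplier B is cheaper by GBP 10502.10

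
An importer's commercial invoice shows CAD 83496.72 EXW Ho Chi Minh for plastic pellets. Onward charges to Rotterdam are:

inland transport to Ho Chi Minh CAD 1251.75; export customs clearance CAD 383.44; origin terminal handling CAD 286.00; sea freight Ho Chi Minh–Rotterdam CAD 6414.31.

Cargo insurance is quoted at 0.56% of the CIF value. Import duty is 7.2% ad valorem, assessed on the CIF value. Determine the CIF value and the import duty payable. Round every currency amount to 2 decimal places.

Let C be the CIF value. C = EXW price + pre-shipment costs + freight + 0.56% × C
C − 0.56% × C = 83496.72 + 1251.75 + 383.44 + 286.00 + 6414.31
0.9944 × C = 91832.22
C = 91832.22 / 0.9944 = 92349.38
Insurance premium = 0.56% × 92349.38 = 517.16
Import duty = 92349.38 × 7.2% = 6649.16

CIF value: CAD 92349.38; import duty: CAD 6649.16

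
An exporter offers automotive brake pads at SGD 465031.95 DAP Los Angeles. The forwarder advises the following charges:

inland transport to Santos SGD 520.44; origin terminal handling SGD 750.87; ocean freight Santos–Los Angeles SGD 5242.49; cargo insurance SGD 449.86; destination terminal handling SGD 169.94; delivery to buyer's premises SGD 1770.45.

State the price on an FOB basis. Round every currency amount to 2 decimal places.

FOB price: SGD 457399.21

Not relevant to the conversion: origin terminal, inland to port — on the seller under both DAP and FOB; already in the DAP price and stays in the FOB price.
From DAP to FOB, the seller no longer bears: freight, insurance, destination terminal, delivery.
FOB price = 465031.95 − 5242.49 − 449.86 − 169.94 − 1770.45 = 457399.21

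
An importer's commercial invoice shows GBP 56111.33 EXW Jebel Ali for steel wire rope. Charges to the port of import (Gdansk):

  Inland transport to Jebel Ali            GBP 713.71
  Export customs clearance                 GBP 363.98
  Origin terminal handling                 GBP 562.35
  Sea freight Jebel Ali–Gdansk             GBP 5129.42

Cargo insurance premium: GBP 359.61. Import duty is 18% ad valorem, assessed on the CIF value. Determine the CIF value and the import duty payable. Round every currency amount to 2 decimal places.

CIF value: GBP 63240.40; import duty: GBP 11383.27

CIF = EXW price + pre-shipment costs + freight + insurance
CIF = 56111.33 + 713.71 + 363.98 + 562.35 + 5129.42 + 359.61 = 63240.40
Import duty = 63240.40 × 18% = 11383.27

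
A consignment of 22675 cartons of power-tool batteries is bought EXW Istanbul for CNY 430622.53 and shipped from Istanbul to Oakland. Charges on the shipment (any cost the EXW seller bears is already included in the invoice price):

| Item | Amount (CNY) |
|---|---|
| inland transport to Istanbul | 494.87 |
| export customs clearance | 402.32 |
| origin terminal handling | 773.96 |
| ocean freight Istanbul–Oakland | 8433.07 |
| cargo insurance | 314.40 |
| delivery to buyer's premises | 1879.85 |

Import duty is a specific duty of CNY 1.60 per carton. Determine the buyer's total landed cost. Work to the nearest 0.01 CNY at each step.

Total landed cost: CNY 479201.00

EXW: the seller makes goods available at their premises; the buyer bears all onward costs.
CIF value = EXW price + inland to port + export clearance + origin terminal + freight + insurance = 430622.53 + 494.87 + 402.32 + 773.96 + 8433.07 + 314.40 = 441041.15
Import duty = 22675 × 1.60 = 36280.00
Buyer bears: inland to port 494.87 + export clearance 402.32 + origin terminal 773.96 + freight 8433.07 + insurance 314.40 + delivery 1879.85 + duty 36280.00 = 48578.47
Landed cost = invoice 430622.53 + 48578.47 = 479201.00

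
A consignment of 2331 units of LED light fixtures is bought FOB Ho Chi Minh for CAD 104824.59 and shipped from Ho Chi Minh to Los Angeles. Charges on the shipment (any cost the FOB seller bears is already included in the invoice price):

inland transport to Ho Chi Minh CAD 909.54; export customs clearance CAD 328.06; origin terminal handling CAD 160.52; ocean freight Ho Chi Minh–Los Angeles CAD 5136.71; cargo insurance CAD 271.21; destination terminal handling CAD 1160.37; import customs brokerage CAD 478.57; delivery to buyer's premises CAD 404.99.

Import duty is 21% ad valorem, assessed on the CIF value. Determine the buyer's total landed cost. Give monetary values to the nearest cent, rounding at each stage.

FOB: the seller bears costs until goods are on board at the origin port; the buyer bears freight, insurance and all costs thereafter.
Already in the invoice (seller's account under FOB): inland to port, export clearance, origin terminal — exclude.
CIF value = FOB price + freight + insurance = 104824.59 + 5136.71 + 271.21 = 110232.51
Import duty = 110232.51 × 21% = 23148.83
Buyer bears: freight 5136.71 + insurance 271.21 + destination terminal 1160.37 + brokerage 478.57 + delivery 404.99 + duty 23148.83 = 30600.68
Landed cost = invoice 104824.59 + 30600.68 = 135425.27

Total landed cost: CAD 135425.27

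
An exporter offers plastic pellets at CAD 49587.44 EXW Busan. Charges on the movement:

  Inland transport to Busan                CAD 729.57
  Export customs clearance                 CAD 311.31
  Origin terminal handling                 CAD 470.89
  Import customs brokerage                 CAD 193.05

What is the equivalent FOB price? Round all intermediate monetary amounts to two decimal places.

FOB price: CAD 51099.21

Not relevant to the conversion: brokerage — on the buyer under both terms; not part of either seller's price.
From EXW to FOB, the seller additionally bears: inland to port, export clearance, origin terminal.
FOB price = 49587.44 + 729.57 + 311.31 + 470.89 = 51099.21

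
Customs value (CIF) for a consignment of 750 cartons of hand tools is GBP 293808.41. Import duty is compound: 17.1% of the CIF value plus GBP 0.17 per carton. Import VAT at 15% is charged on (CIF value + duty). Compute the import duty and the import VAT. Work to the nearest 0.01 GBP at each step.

Ad valorem component: 293808.41 × 17.1% = 50241.24
Specific component: 750 × 0.17 = 127.50
Import duty = 50241.24 + 127.50 = 50368.74
VAT base = CIF + duty = 293808.41 + 50368.74 = 344177.15
Import VAT = 344177.15 × 15% = 51626.57

Import duty: GBP 50368.74; import VAT: GBP 51626.57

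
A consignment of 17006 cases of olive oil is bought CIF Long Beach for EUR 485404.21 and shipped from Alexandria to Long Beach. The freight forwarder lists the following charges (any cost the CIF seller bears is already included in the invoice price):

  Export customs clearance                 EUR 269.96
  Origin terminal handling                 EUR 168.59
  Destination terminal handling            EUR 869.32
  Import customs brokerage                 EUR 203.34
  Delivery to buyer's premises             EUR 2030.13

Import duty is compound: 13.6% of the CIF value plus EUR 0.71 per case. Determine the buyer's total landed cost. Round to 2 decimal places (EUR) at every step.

CIF: the seller pays costs through ocean freight and marine insurance to the destination port.
Already in the invoice (seller's account under CIF): export clearance, origin terminal — exclude.
The CIF price already equals the CIF value: 485404.21
Ad valorem component: 485404.21 × 13.6% = 66014.97
Specific component: 17006 × 0.71 = 12074.26
Import duty = 66014.97 + 12074.26 = 78089.23
Buyer bears: destination terminal 869.32 + brokerage 203.34 + delivery 2030.13 + duty 78089.23 = 81192.02
Landed cost = invoice 485404.21 + 81192.02 = 566596.23

Total landed cost: EUR 566596.23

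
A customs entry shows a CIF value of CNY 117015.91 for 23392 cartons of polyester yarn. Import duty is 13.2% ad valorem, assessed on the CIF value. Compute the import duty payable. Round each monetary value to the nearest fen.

Import duty: CNY 15446.10

Import duty = 117015.91 × 13.2% = 15446.10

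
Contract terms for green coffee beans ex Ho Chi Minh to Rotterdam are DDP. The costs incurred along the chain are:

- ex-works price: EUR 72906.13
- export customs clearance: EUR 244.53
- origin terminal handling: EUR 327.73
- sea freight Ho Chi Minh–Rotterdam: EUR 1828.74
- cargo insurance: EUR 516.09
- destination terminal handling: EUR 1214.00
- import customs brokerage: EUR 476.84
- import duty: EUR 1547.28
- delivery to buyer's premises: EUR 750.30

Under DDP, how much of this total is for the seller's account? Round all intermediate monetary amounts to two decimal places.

Seller's account: EUR 79811.64

DDP: the seller bears all costs including import duty.
Seller's account: goods 72906.13 + export clearance 244.53 + origin terminal 327.73 + freight 1828.74 + insurance 516.09 + destination terminal 1214.00 + brokerage 476.84 + duty 1547.28 + delivery 750.30 = 79811.64
Buyer's account: 0.00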